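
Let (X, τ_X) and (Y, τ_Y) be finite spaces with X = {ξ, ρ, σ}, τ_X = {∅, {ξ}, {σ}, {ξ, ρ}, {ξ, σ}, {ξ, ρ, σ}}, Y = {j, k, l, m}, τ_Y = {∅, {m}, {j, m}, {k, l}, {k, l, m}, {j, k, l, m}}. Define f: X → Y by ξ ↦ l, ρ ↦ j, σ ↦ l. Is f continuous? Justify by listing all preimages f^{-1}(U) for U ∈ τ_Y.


f is NOT continuous.

Compute f^{-1}(U) for each U ∈ τ_Y:
  U = ∅: f^{-1}(U) = ∅ ∈ τ_X ✓.
  U = {m}: f^{-1}(U) = ∅ ∈ τ_X ✓.
  U = {j, m}: f^{-1}(U) = {ρ} ∉ τ_X ✗.
  U = {k, l}: f^{-1}(U) = {ξ, σ} ∈ τ_X ✓.
  U = {k, l, m}: f^{-1}(U) = {ξ, σ} ∈ τ_X ✓.
  U = {j, k, l, m}: f^{-1}(U) = {ξ, ρ, σ} ∈ τ_X ✓.
Found U = {j, m} with f^{-1}(U) = {ρ} not in τ_X. Therefore f is NOT continuous.


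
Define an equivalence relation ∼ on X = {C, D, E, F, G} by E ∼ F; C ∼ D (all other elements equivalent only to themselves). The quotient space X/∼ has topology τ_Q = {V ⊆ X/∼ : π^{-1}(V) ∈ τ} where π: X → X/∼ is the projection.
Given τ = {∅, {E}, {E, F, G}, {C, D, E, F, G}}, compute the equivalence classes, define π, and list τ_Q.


X/∼ = {[C=D], [E=F], [G]}; |τ_Q| = 3.

Equivalence classes: [C=D], [E=F], [G].
Quotient map π: X → X/∼ sends C ↦ [C=D], D ↦ [C=D], E ↦ [E=F], F ↦ [E=F], G ↦ [G].
For each subset V ⊆ X/∼, compute π^{-1}(V) ⊆ X and check whether π^{-1}(V) ∈ τ. V is open in τ_Q iff π^{-1}(V) ∈ τ.
  V = {}: π^{-1}(V) = ∅ ∈ τ ✓.
  V = {[C=D]}: π^{-1}(V) = {C, D} ∉ τ ✗.
  V = {[E=F]}: π^{-1}(V) = {E, F} ∉ τ ✗.
  V = {[C=D], [E=F]}: π^{-1}(V) = {C, D, E, F} ∉ τ ✗.
  V = {[G]}: π^{-1}(V) = {G} ∉ τ ✗.
  V = {[C=D], [G]}: π^{-1}(V) = {C, D, G} ∉ τ ✗.
  V = {[E=F], [G]}: π^{-1}(V) = {E, F, G} ∈ τ ✓.
  V = {[C=D], [E=F], [G]}: π^{-1}(V) = {C, D, E, F, G} ∈ τ ✓.
Open sets in the quotient: τ_Q = {{}, {[E=F], [G]}, {[C=D], [E=F], [G]}} (3 elements).


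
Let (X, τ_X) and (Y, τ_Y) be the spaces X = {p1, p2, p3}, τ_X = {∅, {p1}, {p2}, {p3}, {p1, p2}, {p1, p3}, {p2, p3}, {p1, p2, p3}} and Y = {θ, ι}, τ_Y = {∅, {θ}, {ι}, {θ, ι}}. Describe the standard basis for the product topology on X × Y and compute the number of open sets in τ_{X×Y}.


Basis B = {∅ × ∅, {p1} × {θ}, {p1} × {ι}, {p2} × {θ}, {p2} × {ι}, {p3} × {θ}, {p3} × {ι}, {p1} × {θ, ι}, {p1, p2} × {θ}, {p1, p3} × {θ}, {p1, p2} × {ι}, {p1, p3} × {ι}, {p2} × {θ, ι}, {p2, p3} × {θ}, {p2, p3} × {ι}, {p3} × {θ, ι}, {p1, p2, p3} × {θ}, {p1, p2, p3} × {ι}, {p1, p2} × {θ, ι}, {p1, p3} × {θ, ι}, {p2, p3} × {θ, ι}, {p1, p2, p3} × {θ, ι}}; |τ_{X×Y}| = 64.

Enumerate products U × V with U ∈ τ_X, V ∈ τ_Y (deduplicated):
  ∅ × ∅ = {} (∅)
  {p1} × {θ} = {(p1,θ)}
  {p1} × {ι} = {(p1,ι)}
  {p2} × {θ} = {(p2,θ)}
  {p2} × {ι} = {(p2,ι)}
  {p3} × {θ} = {(p3,θ)}
  {p3} × {ι} = {(p3,ι)}
  {p1} × {θ, ι} = {(p1,θ), (p1,ι)}
  {p1, p2} × {θ} = {(p1,θ), (p2,θ)}
  {p1, p3} × {θ} = {(p1,θ), (p3,θ)}
  {p1, p2} × {ι} = {(p1,ι), (p2,ι)}
  {p1, p3} × {ι} = {(p1,ι), (p3,ι)}
  {p2} × {θ, ι} = {(p2,θ), (p2,ι)}
  {p2, p3} × {θ} = {(p2,θ), (p3,θ)}
  {p2, p3} × {ι} = {(p2,ι), (p3,ι)}
  {p3} × {θ, ι} = {(p3,θ), (p3,ι)}
  {p1, p2, p3} × {θ} = {(p1,θ), (p2,θ), (p3,θ)}
  {p1, p2, p3} × {ι} = {(p1,ι), (p2,ι), (p3,ι)}
  {p1, p2} × {θ, ι} = {(p1,θ), (p1,ι), (p2,θ), (p2,ι)}
  {p1, p3} × {θ, ι} = {(p1,θ), (p1,ι), (p3,θ), (p3,ι)}
  {p2, p3} × {θ, ι} = {(p2,θ), (p2,ι), (p3,θ), (p3,ι)}
  {p1, p2, p3} × {θ, ι} = {(p1,θ), (p1,ι), (p2,θ), (p2,ι), (p3,θ), (p3,ι)}
These 22 distinct sets form the basis B.
Close under arbitrary unions to get τ_{X×Y}; counting gives |τ_{X×Y}| = 64.


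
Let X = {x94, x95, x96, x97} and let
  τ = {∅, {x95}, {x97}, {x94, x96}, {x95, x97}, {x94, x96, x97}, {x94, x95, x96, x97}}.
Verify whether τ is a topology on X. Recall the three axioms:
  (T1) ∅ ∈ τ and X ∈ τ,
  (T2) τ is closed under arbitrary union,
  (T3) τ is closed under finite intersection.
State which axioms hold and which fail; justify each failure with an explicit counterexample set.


τ is NOT a topology on X.

Axiom (T1): ∅ ∈ τ? Yes; X ∈ τ? Yes.
Axiom (T2/T3): check pairwise unions and intersections of members of τ.
Counterexample for (T2): {x95} ∪ {x94, x96} = {x94, x95, x96} ∉ τ. Therefore τ is NOT a topology.


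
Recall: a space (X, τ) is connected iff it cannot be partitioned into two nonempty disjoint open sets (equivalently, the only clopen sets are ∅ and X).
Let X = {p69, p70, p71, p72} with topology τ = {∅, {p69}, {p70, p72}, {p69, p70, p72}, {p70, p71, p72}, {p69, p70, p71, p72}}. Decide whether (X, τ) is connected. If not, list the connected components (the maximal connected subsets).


(X, τ) is disconnected; components = [{p69}, {p70, p71, p72}].

Find clopen sets (U ∈ τ with X ∖ U ∈ τ):
  U = ∅, X ∖ U = {p69, p70, p71, p72} — both open, so U is clopen.
  U = {p69}, X ∖ U = {p70, p71, p72} — both open, so U is clopen.
  U = {p70, p71, p72}, X ∖ U = {p69} — both open, so U is clopen.
  U = {p69, p70, p71, p72}, X ∖ U = ∅ — both open, so U is clopen.
Nontrivial clopen(s) exist: e.g. {p70, p71, p72}. So (X, τ) is disconnected.
Compute connected components by grouping points that agree on all clopens:
  component: {p69}
  component: {p70, p71, p72}


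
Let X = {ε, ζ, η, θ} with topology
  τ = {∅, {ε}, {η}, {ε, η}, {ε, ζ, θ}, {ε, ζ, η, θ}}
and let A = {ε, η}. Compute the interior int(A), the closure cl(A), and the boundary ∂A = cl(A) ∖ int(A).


int(A) = {ε, η}, cl(A) = {ε, ζ, η, θ}, ∂A = {ζ, θ}.

Closed sets in (X, τ) are complements of opens:
  closed(X, τ) = {∅, {η}, {ζ, θ}, {ε, ζ, θ}, {ζ, η, θ}, {ε, ζ, η, θ}}.
int(A) = ⋃ {U ∈ τ : U ⊆ A}. Opens contained in A: ∅, {ε}, {η}, {ε, η}.
Taking the union of these: int(A) = {ε, η}.
cl(A) = ⋂ {C closed : A ⊆ C}. Closed sets containing A: {ε, ζ, η, θ}.
Intersecting these: cl(A) = {ε, ζ, η, θ}.
∂A = cl(A) ∖ int(A) = {ε, ζ, η, θ} ∖ {ε, η} = {ζ, θ}.


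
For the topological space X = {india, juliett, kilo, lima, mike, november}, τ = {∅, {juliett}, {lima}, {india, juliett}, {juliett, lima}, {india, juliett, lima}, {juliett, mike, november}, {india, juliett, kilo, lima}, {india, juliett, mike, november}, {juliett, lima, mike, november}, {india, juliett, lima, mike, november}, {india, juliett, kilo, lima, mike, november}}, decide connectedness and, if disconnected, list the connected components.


(X, τ) is connected.

Find clopen sets (U ∈ τ with X ∖ U ∈ τ):
  U = ∅, X ∖ U = {india, juliett, kilo, lima, mike, november} — both open, so U is clopen.
  U = {india, juliett, kilo, lima, mike, november}, X ∖ U = ∅ — both open, so U is clopen.
Only trivial clopens (∅ and X) exist, so (X, τ) is connected.
Compute connected components by grouping points that agree on all clopens:
  component: {india, juliett, kilo, lima, mike, november}


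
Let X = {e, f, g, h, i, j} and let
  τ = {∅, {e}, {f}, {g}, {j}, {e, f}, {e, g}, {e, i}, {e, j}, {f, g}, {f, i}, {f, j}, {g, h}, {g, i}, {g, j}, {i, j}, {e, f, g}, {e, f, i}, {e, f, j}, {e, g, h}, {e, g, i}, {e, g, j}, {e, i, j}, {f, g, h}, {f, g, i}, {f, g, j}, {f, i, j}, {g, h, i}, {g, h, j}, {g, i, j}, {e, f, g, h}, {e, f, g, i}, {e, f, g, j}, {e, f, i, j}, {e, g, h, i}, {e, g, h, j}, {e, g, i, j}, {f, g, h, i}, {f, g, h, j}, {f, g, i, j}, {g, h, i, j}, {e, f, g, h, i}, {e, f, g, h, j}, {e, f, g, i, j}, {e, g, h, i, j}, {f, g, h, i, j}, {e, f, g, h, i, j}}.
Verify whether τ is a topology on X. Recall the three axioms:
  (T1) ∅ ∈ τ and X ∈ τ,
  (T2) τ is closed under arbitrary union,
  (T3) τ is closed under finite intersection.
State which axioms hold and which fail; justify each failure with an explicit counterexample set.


τ is NOT a topology on X.

Axiom (T1): ∅ ∈ τ? Yes; X ∈ τ? Yes.
Axiom (T2/T3): check pairwise unions and intersections of members of τ.
Counterexample for (T3): {e, i} ∩ {f, i} = {i} ∉ τ. Therefore τ is NOT a topology.


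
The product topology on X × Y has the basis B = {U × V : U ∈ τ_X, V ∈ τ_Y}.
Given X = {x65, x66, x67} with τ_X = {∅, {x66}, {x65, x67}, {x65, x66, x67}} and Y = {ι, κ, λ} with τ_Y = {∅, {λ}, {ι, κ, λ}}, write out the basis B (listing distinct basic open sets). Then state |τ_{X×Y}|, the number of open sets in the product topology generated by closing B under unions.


Basis B = {∅ × ∅, {x66} × {λ}, {x65, x67} × {λ}, {x65, x66, x67} × {λ}, {x66} × {ι, κ, λ}, {x65, x67} × {ι, κ, λ}, {x65, x66, x67} × {ι, κ, λ}}; |τ_{X×Y}| = 9.

Enumerate products U × V with U ∈ τ_X, V ∈ τ_Y (deduplicated):
  ∅ × ∅ = {} (∅)
  {x66} × {λ} = {(x66,λ)}
  {x65, x67} × {λ} = {(x65,λ), (x67,λ)}
  {x65, x66, x67} × {λ} = {(x65,λ), (x66,λ), (x67,λ)}
  {x66} × {ι, κ, λ} = {(x66,ι), (x66,κ), (x66,λ)}
  {x65, x67} × {ι, κ, λ} = {(x65,ι), (x65,κ), (x65,λ), (x67,ι), (x67,κ), (x67,λ)}
  {x65, x66, x67} × {ι, κ, λ} = {(x65,ι), (x65,κ), (x65,λ), (x66,ι), (x66,κ), (x66,λ), (x67,ι), (x67,κ), (x67,λ)}
These 7 distinct sets form the basis B.
Close under arbitrary unions to get τ_{X×Y}; counting gives |τ_{X×Y}| = 9.


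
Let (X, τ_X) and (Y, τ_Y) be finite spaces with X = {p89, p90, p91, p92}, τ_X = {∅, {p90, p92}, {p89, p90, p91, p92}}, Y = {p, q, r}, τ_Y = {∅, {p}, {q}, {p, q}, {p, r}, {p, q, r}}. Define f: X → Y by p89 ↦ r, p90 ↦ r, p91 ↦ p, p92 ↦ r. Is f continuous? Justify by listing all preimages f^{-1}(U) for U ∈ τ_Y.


f is NOT continuous.

Compute f^{-1}(U) for each U ∈ τ_Y:
  U = ∅: f^{-1}(U) = ∅ ∈ τ_X ✓.
  U = {p}: f^{-1}(U) = {p91} ∉ τ_X ✗.
  U = {q}: f^{-1}(U) = ∅ ∈ τ_X ✓.
  U = {p, q}: f^{-1}(U) = {p91} ∉ τ_X ✗.
  U = {p, r}: f^{-1}(U) = {p89, p90, p91, p92} ∈ τ_X ✓.
  U = {p, q, r}: f^{-1}(U) = {p89, p90, p91, p92} ∈ τ_X ✓.
Found U = {p} with f^{-1}(U) = {p91} not in τ_X. Therefore f is NOT continuous.


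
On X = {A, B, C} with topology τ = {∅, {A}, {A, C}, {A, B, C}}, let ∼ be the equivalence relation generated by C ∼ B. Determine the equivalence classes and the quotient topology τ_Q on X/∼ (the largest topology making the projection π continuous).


X/∼ = {[A], [B=C]}; |τ_Q| = 3.

Equivalence classes: [A], [B=C].
Quotient map π: X → X/∼ sends A ↦ [A], B ↦ [B=C], C ↦ [B=C].
For each subset V ⊆ X/∼, compute π^{-1}(V) ⊆ X and check whether π^{-1}(V) ∈ τ. V is open in τ_Q iff π^{-1}(V) ∈ τ.
  V = {}: π^{-1}(V) = ∅ ∈ τ ✓.
  V = {[A]}: π^{-1}(V) = {A} ∈ τ ✓.
  V = {[B=C]}: π^{-1}(V) = {B, C} ∉ τ ✗.
  V = {[A], [B=C]}: π^{-1}(V) = {A, B, C} ∈ τ ✓.
Open sets in the quotient: τ_Q = {{}, {[A]}, {[A], [B=C]}} (3 elements).


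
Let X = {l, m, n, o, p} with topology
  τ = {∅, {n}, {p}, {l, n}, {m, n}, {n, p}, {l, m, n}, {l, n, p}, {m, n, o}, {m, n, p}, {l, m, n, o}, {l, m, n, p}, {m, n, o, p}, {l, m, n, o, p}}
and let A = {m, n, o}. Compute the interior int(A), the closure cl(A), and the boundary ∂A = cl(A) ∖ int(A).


int(A) = {m, n, o}, cl(A) = {l, m, n, o}, ∂A = {l}.

Closed sets in (X, τ) are complements of opens:
  closed(X, τ) = {∅, {l}, {o}, {p}, {l, o}, {l, p}, {m, o}, {o, p}, {l, m, o}, {l, o, p}, {m, o, p}, {l, m, n, o}, {l, m, o, p}, {l, m, n, o, p}}.
int(A) = ⋃ {U ∈ τ : U ⊆ A}. Opens contained in A: ∅, {n}, {m, n}, {m, n, o}.
Taking the union of these: int(A) = {m, n, o}.
cl(A) = ⋂ {C closed : A ⊆ C}. Closed sets containing A: {l, m, n, o}, {l, m, n, o, p}.
Intersecting these: cl(A) = {l, m, n, o}.
∂A = cl(A) ∖ int(A) = {l, m, n, o} ∖ {m, n, o} = {l}.


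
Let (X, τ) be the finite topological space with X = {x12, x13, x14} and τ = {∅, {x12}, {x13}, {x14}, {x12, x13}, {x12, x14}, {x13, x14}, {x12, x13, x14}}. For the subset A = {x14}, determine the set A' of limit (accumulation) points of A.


A' = ∅

For each x ∈ X, list the open sets U ∈ τ with x ∈ U, then check whether U ∩ (A ∖ {x}) ≠ ∅ for every such U.
  x = x12: open {x12} ∋ x has {x12} ∩ (A ∖ {x12}) = ∅, so x is NOT a limit point.
  x = x13: open {x13} ∋ x has {x13} ∩ (A ∖ {x13}) = ∅, so x is NOT a limit point.
  x = x14: open {x14} ∋ x has {x14} ∩ (A ∖ {x14}) = ∅, so x is NOT a limit point.
Collecting: A' = ∅.


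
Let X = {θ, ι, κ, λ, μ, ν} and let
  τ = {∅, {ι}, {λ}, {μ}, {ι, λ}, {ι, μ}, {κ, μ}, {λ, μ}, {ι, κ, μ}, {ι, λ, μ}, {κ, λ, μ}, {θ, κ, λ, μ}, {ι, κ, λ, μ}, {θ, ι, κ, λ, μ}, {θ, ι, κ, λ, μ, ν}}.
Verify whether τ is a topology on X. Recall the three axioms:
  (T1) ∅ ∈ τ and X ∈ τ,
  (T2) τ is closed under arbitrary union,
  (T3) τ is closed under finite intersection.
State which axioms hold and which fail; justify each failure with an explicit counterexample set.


τ IS a topology on X.

Axiom (T1): ∅ ∈ τ? Yes; X ∈ τ? Yes.
Axiom (T2/T3): check pairwise unions and intersections of members of τ.
All pairwise intersections and unions checked — each lies in τ. Therefore τ satisfies (T1), (T2), (T3): it IS a topology on X.


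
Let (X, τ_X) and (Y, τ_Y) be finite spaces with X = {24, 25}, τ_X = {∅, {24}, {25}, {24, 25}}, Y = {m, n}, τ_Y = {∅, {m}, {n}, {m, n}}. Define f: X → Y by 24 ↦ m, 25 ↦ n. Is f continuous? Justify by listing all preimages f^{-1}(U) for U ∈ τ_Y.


f IS continuous.

Compute f^{-1}(U) for each U ∈ τ_Y:
  U = ∅: f^{-1}(U) = ∅ ∈ τ_X ✓.
  U = {m}: f^{-1}(U) = {24} ∈ τ_X ✓.
  U = {n}: f^{-1}(U) = {25} ∈ τ_X ✓.
  U = {m, n}: f^{-1}(U) = {24, 25} ∈ τ_X ✓.
Every preimage lies in τ_X, so f IS continuous.


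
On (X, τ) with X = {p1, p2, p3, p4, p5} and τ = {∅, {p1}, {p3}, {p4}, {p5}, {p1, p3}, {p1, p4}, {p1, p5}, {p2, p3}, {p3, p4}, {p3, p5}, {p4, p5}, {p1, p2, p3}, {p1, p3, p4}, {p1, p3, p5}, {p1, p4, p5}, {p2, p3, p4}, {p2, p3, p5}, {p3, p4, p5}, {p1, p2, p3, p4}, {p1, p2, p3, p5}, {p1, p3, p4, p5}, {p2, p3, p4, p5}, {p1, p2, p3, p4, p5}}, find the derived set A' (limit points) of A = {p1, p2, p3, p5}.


A' = {p2}

For each x ∈ X, list the open sets U ∈ τ with x ∈ U, then check whether U ∩ (A ∖ {x}) ≠ ∅ for every such U.
  x = p1: open {p1} ∋ x has {p1} ∩ (A ∖ {p1}) = ∅, so x is NOT a limit point.
  x = p2: opens ∋ x are {p2, p3}, {p1, p2, p3}, {p2, p3, p4}, {p2, p3, p5}, {p1, p2, p3, p4}, {p1, p2, p3, p5}, {p2, p3, p4, p5}, {p1, p2, p3, p4, p5}; each meets A ∖ {p2}, so x IS a limit point.
  x = p3: open {p3} ∋ x has {p3} ∩ (A ∖ {p3}) = ∅, so x is NOT a limit point.
  x = p4: open {p4} ∋ x has {p4} ∩ (A ∖ {p4}) = ∅, so x is NOT a limit point.
  x = p5: open {p5} ∋ x has {p5} ∩ (A ∖ {p5}) = ∅, so x is NOT a limit point.
Collecting: A' = {p2}.


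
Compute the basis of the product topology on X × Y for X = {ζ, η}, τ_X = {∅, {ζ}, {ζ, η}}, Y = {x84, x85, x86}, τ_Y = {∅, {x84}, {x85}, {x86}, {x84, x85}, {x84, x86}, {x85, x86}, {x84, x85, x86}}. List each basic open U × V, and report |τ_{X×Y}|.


Basis B = {∅ × ∅, {ζ} × {x84}, {ζ} × {x85}, {ζ} × {x86}, {ζ} × {x84, x85}, {ζ} × {x84, x86}, {ζ, η} × {x84}, {ζ} × {x85, x86}, {ζ, η} × {x85}, {ζ, η} × {x86}, {ζ} × {x84, x85, x86}, {ζ, η} × {x84, x85}, {ζ, η} × {x84, x86}, {ζ, η} × {x85, x86}, {ζ, η} × {x84, x85, x86}}; |τ_{X×Y}| = 27.

Enumerate products U × V with U ∈ τ_X, V ∈ τ_Y (deduplicated):
  ∅ × ∅ = {} (∅)
  {ζ} × {x84} = {(ζ,x84)}
  {ζ} × {x85} = {(ζ,x85)}
  {ζ} × {x86} = {(ζ,x86)}
  {ζ} × {x84, x85} = {(ζ,x84), (ζ,x85)}
  {ζ} × {x84, x86} = {(ζ,x84), (ζ,x86)}
  {ζ, η} × {x84} = {(ζ,x84), (η,x84)}
  {ζ} × {x85, x86} = {(ζ,x85), (ζ,x86)}
  {ζ, η} × {x85} = {(ζ,x85), (η,x85)}
  {ζ, η} × {x86} = {(ζ,x86), (η,x86)}
  {ζ} × {x84, x85, x86} = {(ζ,x84), (ζ,x85), (ζ,x86)}
  {ζ, η} × {x84, x85} = {(ζ,x84), (ζ,x85), (η,x84), (η,x85)}
  {ζ, η} × {x84, x86} = {(ζ,x84), (ζ,x86), (η,x84), (η,x86)}
  {ζ, η} × {x85, x86} = {(ζ,x85), (ζ,x86), (η,x85), (η,x86)}
  {ζ, η} × {x84, x85, x86} = {(ζ,x84), (ζ,x85), (ζ,x86), (η,x84), (η,x85), (η,x86)}
These 15 distinct sets form the basis B.
Close under arbitrary unions to get τ_{X×Y}; counting gives |τ_{X×Y}| = 27.


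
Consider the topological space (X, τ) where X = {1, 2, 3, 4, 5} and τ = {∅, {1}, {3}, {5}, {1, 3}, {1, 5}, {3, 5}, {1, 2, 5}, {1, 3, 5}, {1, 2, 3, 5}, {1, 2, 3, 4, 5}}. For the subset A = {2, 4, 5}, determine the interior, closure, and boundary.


int(A) = {5}, cl(A) = {2, 4, 5}, ∂A = {2, 4}.

Closed sets in (X, τ) are complements of opens:
  closed(X, τ) = {∅, {4}, {2, 4}, {3, 4}, {1, 2, 4}, {2, 3, 4}, {2, 4, 5}, {1, 2, 3, 4}, {1, 2, 4, 5}, {2, 3, 4, 5}, {1, 2, 3, 4, 5}}.
int(A) = ⋃ {U ∈ τ : U ⊆ A}. Opens contained in A: ∅, {5}.
Taking the union of these: int(A) = {5}.
cl(A) = ⋂ {C closed : A ⊆ C}. Closed sets containing A: {2, 4, 5}, {1, 2, 4, 5}, {2, 3, 4, 5}, {1, 2, 3, 4, 5}.
Intersecting these: cl(A) = {2, 4, 5}.
∂A = cl(A) ∖ int(A) = {2, 4, 5} ∖ {5} = {2, 4}.


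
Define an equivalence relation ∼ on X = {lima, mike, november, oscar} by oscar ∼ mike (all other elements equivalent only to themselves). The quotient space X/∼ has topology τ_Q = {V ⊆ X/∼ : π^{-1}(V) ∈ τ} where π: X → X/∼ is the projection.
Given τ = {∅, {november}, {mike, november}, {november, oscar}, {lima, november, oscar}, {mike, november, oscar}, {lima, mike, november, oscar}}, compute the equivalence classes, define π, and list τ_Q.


X/∼ = {[lima], [mike=oscar], [november]}; |τ_Q| = 4.

Equivalence classes: [lima], [mike=oscar], [november].
Quotient map π: X → X/∼ sends lima ↦ [lima], mike ↦ [mike=oscar], november ↦ [november], oscar ↦ [mike=oscar].
For each subset V ⊆ X/∼, compute π^{-1}(V) ⊆ X and check whether π^{-1}(V) ∈ τ. V is open in τ_Q iff π^{-1}(V) ∈ τ.
  V = {}: π^{-1}(V) = ∅ ∈ τ ✓.
  V = {[lima]}: π^{-1}(V) = {lima} ∉ τ ✗.
  V = {[mike=oscar]}: π^{-1}(V) = {mike, oscar} ∉ τ ✗.
  V = {[lima], [mike=oscar]}: π^{-1}(V) = {lima, mike, oscar} ∉ τ ✗.
  V = {[november]}: π^{-1}(V) = {november} ∈ τ ✓.
  V = {[lima], [november]}: π^{-1}(V) = {lima, november} ∉ τ ✗.
  V = {[mike=oscar], [november]}: π^{-1}(V) = {mike, november, oscar} ∈ τ ✓.
  V = {[lima], [mike=oscar], [november]}: π^{-1}(V) = {lima, mike, november, oscar} ∈ τ ✓.
Open sets in the quotient: τ_Q = {{}, {[november]}, {[mike=oscar], [november]}, {[lima], [mike=oscar], [november]}} (4 elements).


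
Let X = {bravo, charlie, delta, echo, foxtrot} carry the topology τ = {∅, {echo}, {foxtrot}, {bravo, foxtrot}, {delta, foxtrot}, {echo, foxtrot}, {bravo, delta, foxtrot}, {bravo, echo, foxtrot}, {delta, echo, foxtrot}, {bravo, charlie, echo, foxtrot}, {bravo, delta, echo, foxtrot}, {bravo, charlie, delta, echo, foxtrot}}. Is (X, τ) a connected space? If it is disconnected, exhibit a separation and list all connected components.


(X, τ) is connected.

Find clopen sets (U ∈ τ with X ∖ U ∈ τ):
  U = ∅, X ∖ U = {bravo, charlie, delta, echo, foxtrot} — both open, so U is clopen.
  U = {bravo, charlie, delta, echo, foxtrot}, X ∖ U = ∅ — both open, so U is clopen.
Only trivial clopens (∅ and X) exist, so (X, τ) is connected.
Compute connected components by grouping points that agree on all clopens:
  component: {bravo, charlie, delta, echo, foxtrot}


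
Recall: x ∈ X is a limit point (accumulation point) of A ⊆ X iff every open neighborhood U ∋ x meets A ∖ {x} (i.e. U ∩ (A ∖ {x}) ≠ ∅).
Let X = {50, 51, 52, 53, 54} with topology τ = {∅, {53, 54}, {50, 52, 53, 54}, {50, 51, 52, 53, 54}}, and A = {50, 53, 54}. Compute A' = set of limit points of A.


A' = {50, 51, 52, 53, 54}

For each x ∈ X, list the open sets U ∈ τ with x ∈ U, then check whether U ∩ (A ∖ {x}) ≠ ∅ for every such U.
  x = 50: opens ∋ x are {50, 52, 53, 54}, {50, 51, 52, 53, 54}; each meets A ∖ {50}, so x IS a limit point.
  x = 51: opens ∋ x are {50, 51, 52, 53, 54}; each meets A ∖ {51}, so x IS a limit point.
  x = 52: opens ∋ x are {50, 52, 53, 54}, {50, 51, 52, 53, 54}; each meets A ∖ {52}, so x IS a limit point.
  x = 53: opens ∋ x are {53, 54}, {50, 52, 53, 54}, {50, 51, 52, 53, 54}; each meets A ∖ {53}, so x IS a limit point.
  x = 54: opens ∋ x are {53, 54}, {50, 52, 53, 54}, {50, 51, 52, 53, 54}; each meets A ∖ {54}, so x IS a limit point.
Collecting: A' = {50, 51, 52, 53, 54}.


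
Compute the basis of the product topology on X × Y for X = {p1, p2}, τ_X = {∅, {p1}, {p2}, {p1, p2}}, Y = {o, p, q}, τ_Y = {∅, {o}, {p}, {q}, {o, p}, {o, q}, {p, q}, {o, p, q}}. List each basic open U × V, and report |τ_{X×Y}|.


Basis B = {∅ × ∅, {p1} × {o}, {p1} × {p}, {p1} × {q}, {p2} × {o}, {p2} × {p}, {p2} × {q}, {p1} × {o, p}, {p1} × {o, q}, {p1, p2} × {o}, {p1} × {p, q}, {p1, p2} × {p}, {p1, p2} × {q}, {p2} × {o, p}, {p2} × {o, q}, {p2} × {p, q}, {p1} × {o, p, q}, {p2} × {o, p, q}, {p1, p2} × {o, p}, {p1, p2} × {o, q}, {p1, p2} × {p, q}, {p1, p2} × {o, p, q}}; |τ_{X×Y}| = 64.

Enumerate products U × V with U ∈ τ_X, V ∈ τ_Y (deduplicated):
  ∅ × ∅ = {} (∅)
  {p1} × {o} = {(p1,o)}
  {p1} × {p} = {(p1,p)}
  {p1} × {q} = {(p1,q)}
  {p2} × {o} = {(p2,o)}
  {p2} × {p} = {(p2,p)}
  {p2} × {q} = {(p2,q)}
  {p1} × {o, p} = {(p1,o), (p1,p)}
  {p1} × {o, q} = {(p1,o), (p1,q)}
  {p1, p2} × {o} = {(p1,o), (p2,o)}
  {p1} × {p, q} = {(p1,p), (p1,q)}
  {p1, p2} × {p} = {(p1,p), (p2,p)}
  {p1, p2} × {q} = {(p1,q), (p2,q)}
  {p2} × {o, p} = {(p2,o), (p2,p)}
  {p2} × {o, q} = {(p2,o), (p2,q)}
  {p2} × {p, q} = {(p2,p), (p2,q)}
  {p1} × {o, p, q} = {(p1,o), (p1,p), (p1,q)}
  {p2} × {o, p, q} = {(p2,o), (p2,p), (p2,q)}
  {p1, p2} × {o, p} = {(p1,o), (p1,p), (p2,o), (p2,p)}
  {p1, p2} × {o, q} = {(p1,o), (p1,q), (p2,o), (p2,q)}
  {p1, p2} × {p, q} = {(p1,p), (p1,q), (p2,p), (p2,q)}
  {p1, p2} × {o, p, q} = {(p1,o), (p1,p), (p1,q), (p2,o), (p2,p), (p2,q)}
These 22 distinct sets form the basis B.
Close under arbitrary unions to get τ_{X×Y}; counting gives |τ_{X×Y}| = 64.


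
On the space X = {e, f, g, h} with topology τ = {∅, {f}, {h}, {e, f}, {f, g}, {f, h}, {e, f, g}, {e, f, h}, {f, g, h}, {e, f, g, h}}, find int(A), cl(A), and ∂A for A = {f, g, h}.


int(A) = {f, g, h}, cl(A) = {e, f, g, h}, ∂A = {e}.

Closed sets in (X, τ) are complements of opens:
  closed(X, τ) = {∅, {e}, {g}, {h}, {e, g}, {e, h}, {g, h}, {e, f, g}, {e, g, h}, {e, f, g, h}}.
int(A) = ⋃ {U ∈ τ : U ⊆ A}. Opens contained in A: ∅, {f}, {h}, {f, g}, {f, h}, {f, g, h}.
Taking the union of these: int(A) = {f, g, h}.
cl(A) = ⋂ {C closed : A ⊆ C}. Closed sets containing A: {e, f, g, h}.
Intersecting these: cl(A) = {e, f, g, h}.
∂A = cl(A) ∖ int(A) = {e, f, g, h} ∖ {f, g, h} = {e}.


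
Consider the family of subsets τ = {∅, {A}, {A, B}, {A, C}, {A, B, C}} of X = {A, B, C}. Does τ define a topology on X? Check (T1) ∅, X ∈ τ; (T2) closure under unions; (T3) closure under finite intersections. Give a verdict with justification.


τ IS a topology on X.

Axiom (T1): ∅ ∈ τ? Yes; X ∈ τ? Yes.
Axiom (T2/T3): check pairwise unions and intersections of members of τ.
All pairwise intersections and unions checked — each lies in τ. Therefore τ satisfies (T1), (T2), (T3): it IS a topology on X.


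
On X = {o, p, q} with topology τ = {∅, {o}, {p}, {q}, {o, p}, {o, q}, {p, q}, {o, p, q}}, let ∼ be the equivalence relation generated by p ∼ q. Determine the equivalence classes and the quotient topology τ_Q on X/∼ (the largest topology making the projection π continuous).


X/∼ = {[o], [p=q]}; |τ_Q| = 4.

Equivalence classes: [o], [p=q].
Quotient map π: X → X/∼ sends o ↦ [o], p ↦ [p=q], q ↦ [p=q].
For each subset V ⊆ X/∼, compute π^{-1}(V) ⊆ X and check whether π^{-1}(V) ∈ τ. V is open in τ_Q iff π^{-1}(V) ∈ τ.
  V = {}: π^{-1}(V) = ∅ ∈ τ ✓.
  V = {[o]}: π^{-1}(V) = {o} ∈ τ ✓.
  V = {[p=q]}: π^{-1}(V) = {p, q} ∈ τ ✓.
  V = {[o], [p=q]}: π^{-1}(V) = {o, p, q} ∈ τ ✓.
Open sets in the quotient: τ_Q = {{}, {[o]}, {[p=q]}, {[o], [p=q]}} (4 elements).


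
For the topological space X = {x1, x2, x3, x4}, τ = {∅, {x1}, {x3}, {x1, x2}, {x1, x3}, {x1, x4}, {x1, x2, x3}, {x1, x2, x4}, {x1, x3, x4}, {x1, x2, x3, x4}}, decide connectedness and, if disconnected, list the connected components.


(X, τ) is disconnected; components = [{x3}, {x1, x2, x4}].

Find clopen sets (U ∈ τ with X ∖ U ∈ τ):
  U = ∅, X ∖ U = {x1, x2, x3, x4} — both open, so U is clopen.
  U = {x3}, X ∖ U = {x1, x2, x4} — both open, so U is clopen.
  U = {x1, x2, x4}, X ∖ U = {x3} — both open, so U is clopen.
  U = {x1, x2, x3, x4}, X ∖ U = ∅ — both open, so U is clopen.
Nontrivial clopen(s) exist: e.g. {x3}. So (X, τ) is disconnected.
Compute connected components by grouping points that agree on all clopens:
  component: {x3}
  component: {x1, x2, x4}


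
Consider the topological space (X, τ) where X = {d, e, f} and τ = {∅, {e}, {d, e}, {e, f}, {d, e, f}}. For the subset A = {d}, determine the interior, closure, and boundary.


int(A) = ∅, cl(A) = {d}, ∂A = {d}.

Closed sets in (X, τ) are complements of opens:
  closed(X, τ) = {∅, {d}, {f}, {d, f}, {d, e, f}}.
int(A) = ⋃ {U ∈ τ : U ⊆ A}. Opens contained in A: ∅.
Taking the union of these: int(A) = ∅.
cl(A) = ⋂ {C closed : A ⊆ C}. Closed sets containing A: {d}, {d, f}, {d, e, f}.
Intersecting these: cl(A) = {d}.
∂A = cl(A) ∖ int(A) = {d} ∖ ∅ = {d}.


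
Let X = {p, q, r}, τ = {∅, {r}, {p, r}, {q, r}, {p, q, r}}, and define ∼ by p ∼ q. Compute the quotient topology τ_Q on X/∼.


X/∼ = {[p=q], [r]}; |τ_Q| = 3.

Equivalence classes: [p=q], [r].
Quotient map π: X → X/∼ sends p ↦ [p=q], q ↦ [p=q], r ↦ [r].
For each subset V ⊆ X/∼, compute π^{-1}(V) ⊆ X and check whether π^{-1}(V) ∈ τ. V is open in τ_Q iff π^{-1}(V) ∈ τ.
  V = {}: π^{-1}(V) = ∅ ∈ τ ✓.
  V = {[p=q]}: π^{-1}(V) = {p, q} ∉ τ ✗.
  V = {[r]}: π^{-1}(V) = {r} ∈ τ ✓.
  V = {[p=q], [r]}: π^{-1}(V) = {p, q, r} ∈ τ ✓.
Open sets in the quotient: τ_Q = {{}, {[r]}, {[p=q], [r]}} (3 elements).


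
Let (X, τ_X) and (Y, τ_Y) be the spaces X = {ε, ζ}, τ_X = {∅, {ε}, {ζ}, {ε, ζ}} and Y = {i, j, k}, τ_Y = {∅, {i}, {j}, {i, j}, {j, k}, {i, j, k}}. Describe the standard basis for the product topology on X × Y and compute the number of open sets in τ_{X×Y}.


Basis B = {∅ × ∅, {ε} × {i}, {ε} × {j}, {ζ} × {i}, {ζ} × {j}, {ε} × {i, j}, {ε, ζ} × {i}, {ε} × {j, k}, {ε, ζ} × {j}, {ζ} × {i, j}, {ζ} × {j, k}, {ε} × {i, j, k}, {ζ} × {i, j, k}, {ε, ζ} × {i, j}, {ε, ζ} × {j, k}, {ε, ζ} × {i, j, k}}; |τ_{X×Y}| = 36.

Enumerate products U × V with U ∈ τ_X, V ∈ τ_Y (deduplicated):
  ∅ × ∅ = {} (∅)
  {ε} × {i} = {(ε,i)}
  {ε} × {j} = {(ε,j)}
  {ζ} × {i} = {(ζ,i)}
  {ζ} × {j} = {(ζ,j)}
  {ε} × {i, j} = {(ε,i), (ε,j)}
  {ε, ζ} × {i} = {(ε,i), (ζ,i)}
  {ε} × {j, k} = {(ε,j), (ε,k)}
  {ε, ζ} × {j} = {(ε,j), (ζ,j)}
  {ζ} × {i, j} = {(ζ,i), (ζ,j)}
  {ζ} × {j, k} = {(ζ,j), (ζ,k)}
  {ε} × {i, j, k} = {(ε,i), (ε,j), (ε,k)}
  {ζ} × {i, j, k} = {(ζ,i), (ζ,j), (ζ,k)}
  {ε, ζ} × {i, j} = {(ε,i), (ε,j), (ζ,i), (ζ,j)}
  {ε, ζ} × {j, k} = {(ε,j), (ε,k), (ζ,j), (ζ,k)}
  {ε, ζ} × {i, j, k} = {(ε,i), (ε,j), (ε,k), (ζ,i), (ζ,j), (ζ,k)}
These 16 distinct sets form the basis B.
Close under arbitrary unions to get τ_{X×Y}; counting gives |τ_{X×Y}| = 36.


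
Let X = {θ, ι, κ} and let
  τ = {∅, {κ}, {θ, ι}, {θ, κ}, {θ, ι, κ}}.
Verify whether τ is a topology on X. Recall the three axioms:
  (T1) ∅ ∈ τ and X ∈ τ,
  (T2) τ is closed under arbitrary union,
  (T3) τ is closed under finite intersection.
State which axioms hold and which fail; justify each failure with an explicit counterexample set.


τ is NOT a topology on X.

Axiom (T1): ∅ ∈ τ? Yes; X ∈ τ? Yes.
Axiom (T2/T3): check pairwise unions and intersections of members of τ.
Counterexample for (T3): {θ, ι} ∩ {θ, κ} = {θ} ∉ τ. Therefore τ is NOT a topology.


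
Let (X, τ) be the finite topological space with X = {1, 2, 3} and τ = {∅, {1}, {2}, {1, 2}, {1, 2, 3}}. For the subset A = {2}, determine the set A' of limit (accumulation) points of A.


A' = {3}

For each x ∈ X, list the open sets U ∈ τ with x ∈ U, then check whether U ∩ (A ∖ {x}) ≠ ∅ for every such U.
  x = 1: open {1} ∋ x has {1} ∩ (A ∖ {1}) = ∅, so x is NOT a limit point.
  x = 2: open {2} ∋ x has {2} ∩ (A ∖ {2}) = ∅, so x is NOT a limit point.
  x = 3: opens ∋ x are {1, 2, 3}; each meets A ∖ {3}, so x IS a limit point.
Collecting: A' = {3}.


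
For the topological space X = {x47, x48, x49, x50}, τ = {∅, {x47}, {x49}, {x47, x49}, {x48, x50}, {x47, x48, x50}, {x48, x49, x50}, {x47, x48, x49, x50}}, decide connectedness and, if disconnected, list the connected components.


(X, τ) is disconnected; components = [{x47}, {x49}, {x48, x50}].

Find clopen sets (U ∈ τ with X ∖ U ∈ τ):
  U = ∅, X ∖ U = {x47, x48, x49, x50} — both open, so U is clopen.
  U = {x47}, X ∖ U = {x48, x49, x50} — both open, so U is clopen.
  U = {x49}, X ∖ U = {x47, x48, x50} — both open, so U is clopen.
  U = {x47, x49}, X ∖ U = {x48, x50} — both open, so U is clopen.
  U = {x48, x50}, X ∖ U = {x47, x49} — both open, so U is clopen.
  U = {x47, x48, x50}, X ∖ U = {x49} — both open, so U is clopen.
  U = {x48, x49, x50}, X ∖ U = {x47} — both open, so U is clopen.
  U = {x47, x48, x49, x50}, X ∖ U = ∅ — both open, so U is clopen.
Nontrivial clopen(s) exist: e.g. {x48, x49, x50}. So (X, τ) is disconnected.
Compute connected components by grouping points that agree on all clopens:
  component: {x47}
  component: {x49}
  component: {x48, x50}


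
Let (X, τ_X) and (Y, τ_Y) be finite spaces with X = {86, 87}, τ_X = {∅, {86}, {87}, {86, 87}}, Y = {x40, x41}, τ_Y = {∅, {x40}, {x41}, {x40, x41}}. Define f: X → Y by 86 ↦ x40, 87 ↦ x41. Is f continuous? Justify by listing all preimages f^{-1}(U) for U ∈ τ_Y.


f IS continuous.

Compute f^{-1}(U) for each U ∈ τ_Y:
  U = ∅: f^{-1}(U) = ∅ ∈ τ_X ✓.
  U = {x40}: f^{-1}(U) = {86} ∈ τ_X ✓.
  U = {x41}: f^{-1}(U) = {87} ∈ τ_X ✓.
  U = {x40, x41}: f^{-1}(U) = {86, 87} ∈ τ_X ✓.
Every preimage lies in τ_X, so f IS continuous.


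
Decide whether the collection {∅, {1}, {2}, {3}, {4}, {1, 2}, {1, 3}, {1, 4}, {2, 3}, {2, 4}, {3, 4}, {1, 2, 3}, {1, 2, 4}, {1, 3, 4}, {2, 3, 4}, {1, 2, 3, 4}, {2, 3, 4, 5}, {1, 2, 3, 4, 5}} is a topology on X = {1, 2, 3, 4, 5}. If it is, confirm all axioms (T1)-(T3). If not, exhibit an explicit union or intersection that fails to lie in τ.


τ IS a topology on X.

Axiom (T1): ∅ ∈ τ? Yes; X ∈ τ? Yes.
Axiom (T2/T3): check pairwise unions and intersections of members of τ.
All pairwise intersections and unions checked — each lies in τ. Therefore τ satisfies (T1), (T2), (T3): it IS a topology on X.


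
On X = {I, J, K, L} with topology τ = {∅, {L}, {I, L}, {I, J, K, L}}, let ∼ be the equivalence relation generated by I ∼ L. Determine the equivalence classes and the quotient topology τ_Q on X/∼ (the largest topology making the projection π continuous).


X/∼ = {[I=L], [J], [K]}; |τ_Q| = 3.

Equivalence classes: [I=L], [J], [K].
Quotient map π: X → X/∼ sends I ↦ [I=L], J ↦ [J], K ↦ [K], L ↦ [I=L].
For each subset V ⊆ X/∼, compute π^{-1}(V) ⊆ X and check whether π^{-1}(V) ∈ τ. V is open in τ_Q iff π^{-1}(V) ∈ τ.
  V = {}: π^{-1}(V) = ∅ ∈ τ ✓.
  V = {[I=L]}: π^{-1}(V) = {I, L} ∈ τ ✓.
  V = {[J]}: π^{-1}(V) = {J} ∉ τ ✗.
  V = {[I=L], [J]}: π^{-1}(V) = {I, J, L} ∉ τ ✗.
  V = {[K]}: π^{-1}(V) = {K} ∉ τ ✗.
  V = {[I=L], [K]}: π^{-1}(V) = {I, K, L} ∉ τ ✗.
  V = {[J], [K]}: π^{-1}(V) = {J, K} ∉ τ ✗.
  V = {[I=L], [J], [K]}: π^{-1}(V) = {I, J, K, L} ∈ τ ✓.
Open sets in the quotient: τ_Q = {{}, {[I=L]}, {[I=L], [J], [K]}} (3 elements).


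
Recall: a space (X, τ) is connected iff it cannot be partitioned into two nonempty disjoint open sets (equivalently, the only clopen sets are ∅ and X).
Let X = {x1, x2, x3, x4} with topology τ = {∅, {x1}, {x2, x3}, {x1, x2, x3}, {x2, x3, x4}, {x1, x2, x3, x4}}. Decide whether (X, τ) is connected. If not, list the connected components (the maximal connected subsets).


(X, τ) is disconnected; components = [{x1}, {x2, x3, x4}].

Find clopen sets (U ∈ τ with X ∖ U ∈ τ):
  U = ∅, X ∖ U = {x1, x2, x3, x4} — both open, so U is clopen.
  U = {x1}, X ∖ U = {x2, x3, x4} — both open, so U is clopen.
  U = {x2, x3, x4}, X ∖ U = {x1} — both open, so U is clopen.
  U = {x1, x2, x3, x4}, X ∖ U = ∅ — both open, so U is clopen.
Nontrivial clopen(s) exist: e.g. {x1}. So (X, τ) is disconnected.
Compute connected components by grouping points that agree on all clopens:
  component: {x1}
  component: {x2, x3, x4}


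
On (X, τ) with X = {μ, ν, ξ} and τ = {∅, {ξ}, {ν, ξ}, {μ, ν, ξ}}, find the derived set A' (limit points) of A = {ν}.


A' = {μ}

For each x ∈ X, list the open sets U ∈ τ with x ∈ U, then check whether U ∩ (A ∖ {x}) ≠ ∅ for every such U.
  x = μ: opens ∋ x are {μ, ν, ξ}; each meets A ∖ {μ}, so x IS a limit point.
  x = ν: open {ν, ξ} ∋ x has {ν, ξ} ∩ (A ∖ {ν}) = ∅, so x is NOT a limit point.
  x = ξ: open {ξ} ∋ x has {ξ} ∩ (A ∖ {ξ}) = ∅, so x is NOT a limit point.
Collecting: A' = {μ}.


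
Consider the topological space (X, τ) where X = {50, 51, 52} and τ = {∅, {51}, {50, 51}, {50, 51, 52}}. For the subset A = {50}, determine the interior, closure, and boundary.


int(A) = ∅, cl(A) = {50, 52}, ∂A = {50, 52}.

Closed sets in (X, τ) are complements of opens:
  closed(X, τ) = {∅, {52}, {50, 52}, {50, 51, 52}}.
int(A) = ⋃ {U ∈ τ : U ⊆ A}. Opens contained in A: ∅.
Taking the union of these: int(A) = ∅.
cl(A) = ⋂ {C closed : A ⊆ C}. Closed sets containing A: {50, 52}, {50, 51, 52}.
Intersecting these: cl(A) = {50, 52}.
∂A = cl(A) ∖ int(A) = {50, 52} ∖ ∅ = {50, 52}.


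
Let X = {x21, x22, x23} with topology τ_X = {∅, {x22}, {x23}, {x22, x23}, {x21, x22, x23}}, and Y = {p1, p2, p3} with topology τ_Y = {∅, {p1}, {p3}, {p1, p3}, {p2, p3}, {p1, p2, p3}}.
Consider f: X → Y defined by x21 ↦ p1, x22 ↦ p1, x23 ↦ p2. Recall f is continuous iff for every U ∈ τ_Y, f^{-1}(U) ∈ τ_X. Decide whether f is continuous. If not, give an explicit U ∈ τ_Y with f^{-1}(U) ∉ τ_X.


f is NOT continuous.

Compute f^{-1}(U) for each U ∈ τ_Y:
  U = ∅: f^{-1}(U) = ∅ ∈ τ_X ✓.
  U = {p1}: f^{-1}(U) = {x21, x22} ∉ τ_X ✗.
  U = {p3}: f^{-1}(U) = ∅ ∈ τ_X ✓.
  U = {p1, p3}: f^{-1}(U) = {x21, x22} ∉ τ_X ✗.
  U = {p2, p3}: f^{-1}(U) = {x23} ∈ τ_X ✓.
  U = {p1, p2, p3}: f^{-1}(U) = {x21, x22, x23} ∈ τ_X ✓.
Found U = {p1} with f^{-1}(U) = {x21, x22} not in τ_X. Therefore f is NOT continuous.


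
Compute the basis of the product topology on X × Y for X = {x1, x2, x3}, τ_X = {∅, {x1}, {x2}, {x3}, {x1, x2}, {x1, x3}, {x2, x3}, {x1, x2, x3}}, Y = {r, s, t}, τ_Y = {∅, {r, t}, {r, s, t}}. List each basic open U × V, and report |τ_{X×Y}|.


Basis B = {∅ × ∅, {x1} × {r, t}, {x2} × {r, t}, {x3} × {r, t}, {x1} × {r, s, t}, {x2} × {r, s, t}, {x3} × {r, s, t}, {x1, x2} × {r, t}, {x1, x3} × {r, t}, {x2, x3} × {r, t}, {x1, x2} × {r, s, t}, {x1, x3} × {r, s, t}, {x1, x2, x3} × {r, t}, {x2, x3} × {r, s, t}, {x1, x2, x3} × {r, s, t}}; |τ_{X×Y}| = 27.

Enumerate products U × V with U ∈ τ_X, V ∈ τ_Y (deduplicated):
  ∅ × ∅ = {} (∅)
  {x1} × {r, t} = {(x1,r), (x1,t)}
  {x2} × {r, t} = {(x2,r), (x2,t)}
  {x3} × {r, t} = {(x3,r), (x3,t)}
  {x1} × {r, s, t} = {(x1,r), (x1,s), (x1,t)}
  {x2} × {r, s, t} = {(x2,r), (x2,s), (x2,t)}
  {x3} × {r, s, t} = {(x3,r), (x3,s), (x3,t)}
  {x1, x2} × {r, t} = {(x1,r), (x1,t), (x2,r), (x2,t)}
  {x1, x3} × {r, t} = {(x1,r), (x1,t), (x3,r), (x3,t)}
  {x2, x3} × {r, t} = {(x2,r), (x2,t), (x3,r), (x3,t)}
  {x1, x2} × {r, s, t} = {(x1,r), (x1,s), (x1,t), (x2,r), (x2,s), (x2,t)}
  {x1, x3} × {r, s, t} = {(x1,r), (x1,s), (x1,t), (x3,r), (x3,s), (x3,t)}
  {x1, x2, x3} × {r, t} = {(x1,r), (x1,t), (x2,r), (x2,t), (x3,r), (x3,t)}
  {x2, x3} × {r, s, t} = {(x2,r), (x2,s), (x2,t), (x3,r), (x3,s), (x3,t)}
  {x1, x2, x3} × {r, s, t} = {(x1,r), (x1,s), (x1,t), (x2,r), (x2,s), (x2,t), (x3,r), (x3,s), (x3,t)}
These 15 distinct sets form the basis B.
Close under arbitrary unions to get τ_{X×Y}; counting gives |τ_{X×Y}| = 27.


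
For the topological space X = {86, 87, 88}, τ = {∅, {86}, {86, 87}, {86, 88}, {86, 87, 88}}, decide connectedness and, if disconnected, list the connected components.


(X, τ) is connected.

Find clopen sets (U ∈ τ with X ∖ U ∈ τ):
  U = ∅, X ∖ U = {86, 87, 88} — both open, so U is clopen.
  U = {86, 87, 88}, X ∖ U = ∅ — both open, so U is clopen.
Only trivial clopens (∅ and X) exist, so (X, τ) is connected.
Compute connected components by grouping points that agree on all clopens:
  component: {86, 87, 88}


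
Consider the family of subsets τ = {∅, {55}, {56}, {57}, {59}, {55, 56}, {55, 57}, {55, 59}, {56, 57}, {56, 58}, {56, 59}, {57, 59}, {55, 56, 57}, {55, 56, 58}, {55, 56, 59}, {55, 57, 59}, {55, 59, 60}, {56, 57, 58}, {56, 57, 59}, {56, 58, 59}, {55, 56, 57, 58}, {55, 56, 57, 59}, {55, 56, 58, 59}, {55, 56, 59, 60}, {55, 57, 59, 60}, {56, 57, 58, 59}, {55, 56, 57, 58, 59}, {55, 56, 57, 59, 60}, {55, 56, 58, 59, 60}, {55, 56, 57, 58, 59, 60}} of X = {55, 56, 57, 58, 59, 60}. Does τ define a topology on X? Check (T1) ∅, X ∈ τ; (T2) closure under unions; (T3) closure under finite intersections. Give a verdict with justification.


τ IS a topology on X.

Axiom (T1): ∅ ∈ τ? Yes; X ∈ τ? Yes.
Axiom (T2/T3): check pairwise unions and intersections of members of τ.
All pairwise intersections and unions checked — each lies in τ. Therefore τ satisfies (T1), (T2), (T3): it IS a topology on X.


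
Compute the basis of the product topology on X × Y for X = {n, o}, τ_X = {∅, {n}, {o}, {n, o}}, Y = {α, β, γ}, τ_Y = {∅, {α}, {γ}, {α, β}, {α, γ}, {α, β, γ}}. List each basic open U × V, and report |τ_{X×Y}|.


Basis B = {∅ × ∅, {n} × {α}, {n} × {γ}, {o} × {α}, {o} × {γ}, {n} × {α, β}, {n} × {α, γ}, {n, o} × {α}, {n, o} × {γ}, {o} × {α, β}, {o} × {α, γ}, {n} × {α, β, γ}, {o} × {α, β, γ}, {n, o} × {α, β}, {n, o} × {α, γ}, {n, o} × {α, β, γ}}; |τ_{X×Y}| = 36.

Enumerate products U × V with U ∈ τ_X, V ∈ τ_Y (deduplicated):
  ∅ × ∅ = {} (∅)
  {n} × {α} = {(n,α)}
  {n} × {γ} = {(n,γ)}
  {o} × {α} = {(o,α)}
  {o} × {γ} = {(o,γ)}
  {n} × {α, β} = {(n,α), (n,β)}
  {n} × {α, γ} = {(n,α), (n,γ)}
  {n, o} × {α} = {(n,α), (o,α)}
  {n, o} × {γ} = {(n,γ), (o,γ)}
  {o} × {α, β} = {(o,α), (o,β)}
  {o} × {α, γ} = {(o,α), (o,γ)}
  {n} × {α, β, γ} = {(n,α), (n,β), (n,γ)}
  {o} × {α, β, γ} = {(o,α), (o,β), (o,γ)}
  {n, o} × {α, β} = {(n,α), (n,β), (o,α), (o,β)}
  {n, o} × {α, γ} = {(n,α), (n,γ), (o,α), (o,γ)}
  {n, o} × {α, β, γ} = {(n,α), (n,β), (n,γ), (o,α), (o,β), (o,γ)}
These 16 distinct sets form the basis B.
Close under arbitrary unions to get τ_{X×Y}; counting gives |τ_{X×Y}| = 36.


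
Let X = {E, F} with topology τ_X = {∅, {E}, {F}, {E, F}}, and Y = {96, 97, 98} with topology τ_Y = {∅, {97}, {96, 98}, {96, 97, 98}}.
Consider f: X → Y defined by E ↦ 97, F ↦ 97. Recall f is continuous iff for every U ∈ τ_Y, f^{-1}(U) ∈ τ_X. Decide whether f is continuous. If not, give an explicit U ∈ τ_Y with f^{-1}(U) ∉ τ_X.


f IS continuous.

Compute f^{-1}(U) for each U ∈ τ_Y:
  U = ∅: f^{-1}(U) = ∅ ∈ τ_X ✓.
  U = {97}: f^{-1}(U) = {E, F} ∈ τ_X ✓.
  U = {96, 98}: f^{-1}(U) = ∅ ∈ τ_X ✓.
  U = {96, 97, 98}: f^{-1}(U) = {E, F} ∈ τ_X ✓.
Every preimage lies in τ_X, so f IS continuous.
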